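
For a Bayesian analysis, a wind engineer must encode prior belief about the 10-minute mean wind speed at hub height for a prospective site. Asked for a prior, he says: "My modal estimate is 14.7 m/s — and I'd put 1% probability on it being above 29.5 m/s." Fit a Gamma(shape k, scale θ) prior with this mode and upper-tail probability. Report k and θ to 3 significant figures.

k ≈ 11.1, θ ≈ 1.45

Gamma(k,θ) with k>1 has mode (k−1)θ, so θ = 14.7/(k−1).
Need P(X < 29.5) = 0.99 with θ tied to k this way. Start at k = 2, θ = 14.7: P(X<29.5) ≈ 0.596.
Too low — raise k to concentrate. Iterating converges to k ≈ 11.1.
Then θ = 14.7/(11.1−1) ≈ 1.45.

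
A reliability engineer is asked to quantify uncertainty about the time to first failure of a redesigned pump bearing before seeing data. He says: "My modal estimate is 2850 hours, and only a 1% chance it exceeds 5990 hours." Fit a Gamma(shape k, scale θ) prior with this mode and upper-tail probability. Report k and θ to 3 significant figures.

k ≈ 9.82, θ ≈ 323

Gamma(k,θ) with k>1 has mode (k−1)θ, so θ = 2850/(k−1).
Need P(X < 5990) = 0.99 with θ tied to k this way. Start at k = 2, θ = 2850: P(X<5990) ≈ 0.621.
Too low — raise k to concentrate. Iterating converges to k ≈ 9.82.
Then θ = 2850/(9.82−1) ≈ 323.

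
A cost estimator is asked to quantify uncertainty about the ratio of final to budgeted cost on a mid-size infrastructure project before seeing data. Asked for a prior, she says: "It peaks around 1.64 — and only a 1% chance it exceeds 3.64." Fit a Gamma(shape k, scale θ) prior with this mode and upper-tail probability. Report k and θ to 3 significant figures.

Gamma(k,θ) with k>1 has mode (k−1)θ, so θ = 1.64/(k−1).
Need P(X < 3.64) = 0.99 with θ tied to k this way. Start at k = 2, θ = 1.64: P(X<3.64) ≈ 0.650.
Too low — raise k to concentrate. Iterating converges to k ≈ 8.57.
Then θ = 1.64/(8.57−1) ≈ 0.217.

k ≈ 8.57, θ ≈ 0.217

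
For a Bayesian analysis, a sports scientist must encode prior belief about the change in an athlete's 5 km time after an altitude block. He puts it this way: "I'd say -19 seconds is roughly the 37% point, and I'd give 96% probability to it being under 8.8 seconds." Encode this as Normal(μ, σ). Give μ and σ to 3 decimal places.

The p-quantile of Normal(μ,σ) is μ + z_p·σ, with z_{0.37} = -0.3319 and z_{0.96} = 1.751.
Eliminate σ: μ = (z₂·x₁ − z₁·x₂)/(z₂ − z₁) = (1.751·-19 − (-0.3319)·8.8)/2.083 = -14.570.
Then σ = (x₂ − x₁)/(z₂ − z₁) = (8.8 − -19)/2.083 = 13.349.

μ = -14.570, σ = 13.349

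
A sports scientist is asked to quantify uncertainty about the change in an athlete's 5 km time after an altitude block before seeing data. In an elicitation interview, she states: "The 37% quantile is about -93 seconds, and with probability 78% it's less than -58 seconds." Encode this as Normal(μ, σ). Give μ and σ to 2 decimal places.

For Normal(μ,σ), the p-quantile is μ + z_p·σ. Here z_{0.37} = -0.3319, z_{0.78} = 0.7722.
So -93 = μ − 0.3319σ and -58 = μ + 0.7722σ.
Subtracting: σ = (-58 − -93)/(0.7722 − (-0.3319)) = 31.70.
Then μ = -93 − (-0.3319)·31.70 = -82.48.

μ = -82.48, σ = 31.70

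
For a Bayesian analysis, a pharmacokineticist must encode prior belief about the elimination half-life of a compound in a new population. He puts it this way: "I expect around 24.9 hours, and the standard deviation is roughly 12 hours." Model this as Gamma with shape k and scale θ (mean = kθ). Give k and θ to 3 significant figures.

For Gamma(k, scale θ): mean = kθ, variance = kθ², so CV = 1/√k.
CV = SD/mean = 12/24.9 = 0.4819, hence k = 1/CV² = 4.31.
Then θ = mean/k = 24.9/4.31 = 5.78.

k ≈ 4.31, θ ≈ 5.78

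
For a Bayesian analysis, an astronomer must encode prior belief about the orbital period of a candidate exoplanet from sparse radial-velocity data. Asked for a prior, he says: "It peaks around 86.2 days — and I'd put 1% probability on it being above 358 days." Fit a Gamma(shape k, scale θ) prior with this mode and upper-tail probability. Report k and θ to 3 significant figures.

k ≈ 3.04, θ ≈ 42.2

Gamma(k,θ) with k>1 has mode (k−1)θ, so θ = 86.2/(k−1).
Need P(X < 358) = 0.99 with θ tied to k this way. Start at k = 2, θ = 86.2: P(X<358) ≈ 0.919.
Too low — raise k to concentrate. Iterating converges to k ≈ 3.04.
Then θ = 86.2/(3.04−1) ≈ 42.2.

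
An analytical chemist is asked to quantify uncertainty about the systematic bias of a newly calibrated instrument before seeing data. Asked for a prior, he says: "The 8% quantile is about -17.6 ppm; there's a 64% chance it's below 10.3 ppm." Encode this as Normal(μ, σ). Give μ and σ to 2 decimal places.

The p-quantile of Normal(μ,σ) is μ + z_p·σ, with z_{0.08} = -1.405 and z_{0.64} = 0.3585.
Eliminate σ: μ = (z₂·x₁ − z₁·x₂)/(z₂ − z₁) = (0.3585·-17.6 − (-1.405)·10.3)/1.764 = 4.63.
Then σ = (x₂ − x₁)/(z₂ − z₁) = (10.3 − -17.6)/1.764 = 15.82.

μ = 4.63, σ = 15.82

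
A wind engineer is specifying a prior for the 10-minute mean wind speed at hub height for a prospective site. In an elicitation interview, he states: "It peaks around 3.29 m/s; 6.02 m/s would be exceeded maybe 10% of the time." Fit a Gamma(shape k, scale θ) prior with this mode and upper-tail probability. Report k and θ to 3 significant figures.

Gamma(k,θ) with k>1 has mode (k−1)θ, so θ = 3.29/(k−1).
Need P(X < 6.02) = 0.9 with θ tied to k this way. Start at k = 2, θ = 3.29: P(X<6.02) ≈ 0.546.
Too low — raise k to concentrate. Iterating converges to k ≈ 6.22.
Then θ = 3.29/(6.22−1) ≈ 0.63.

k ≈ 6.22, θ ≈ 0.63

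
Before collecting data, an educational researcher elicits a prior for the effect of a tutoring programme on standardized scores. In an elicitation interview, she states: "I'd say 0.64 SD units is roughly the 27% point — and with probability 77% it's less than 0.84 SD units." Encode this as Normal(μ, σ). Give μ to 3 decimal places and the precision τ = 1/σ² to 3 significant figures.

μ = 0.731, τ = 45.7

The p-quantile of Normal(μ,σ) is μ + z_p·σ, with z_{0.27} = -0.6128 and z_{0.77} = 0.7388.
Eliminate σ: μ = (z₂·x₁ − z₁·x₂)/(z₂ − z₁) = (0.7388·0.64 − (-0.6128)·0.84)/1.352 = 0.731.
Then σ = (x₂ − x₁)/(z₂ − z₁) = (0.84 − 0.64)/1.352 = 0.148.
Precision τ = 1/σ² = 1/0.148² = 45.7.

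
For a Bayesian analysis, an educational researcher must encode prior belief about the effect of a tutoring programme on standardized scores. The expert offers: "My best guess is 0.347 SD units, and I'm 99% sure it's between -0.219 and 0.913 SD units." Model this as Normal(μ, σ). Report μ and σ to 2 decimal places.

A symmetric 99% interval runs μ ± z·σ with z = 2.576.
Half-width = 0.566, so σ = 0.566/2.576 = 0.22.
μ is the stated best guess, 0.35.

μ = 0.35, σ = 0.22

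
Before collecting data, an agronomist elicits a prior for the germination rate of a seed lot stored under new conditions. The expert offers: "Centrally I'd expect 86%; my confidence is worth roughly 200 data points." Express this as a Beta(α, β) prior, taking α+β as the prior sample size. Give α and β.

α = 172, β = 28

Under the effective-sample-size interpretation, Beta(α, β) has prior mean α/(α+β) and prior sample size α+β.
So α+β = 200 and α/(α+β) = 0.86, giving α = 0.86·200 = 172 and β = 200 − 172 = 28.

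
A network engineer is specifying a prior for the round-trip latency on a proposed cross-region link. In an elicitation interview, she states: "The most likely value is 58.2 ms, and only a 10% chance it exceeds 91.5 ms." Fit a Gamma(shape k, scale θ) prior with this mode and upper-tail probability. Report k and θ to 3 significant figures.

k ≈ 10.2, θ ≈ 6.36

Gamma(k,θ) with k>1 has mode (k−1)θ, so θ = 58.2/(k−1).
Need P(X < 91.5) = 0.9 with θ tied to k this way. Start at k = 2, θ = 58.2: P(X<91.5) ≈ 0.466.
Too low — raise k to concentrate. Iterating converges to k ≈ 10.2.
Then θ = 58.2/(10.2−1) ≈ 6.36.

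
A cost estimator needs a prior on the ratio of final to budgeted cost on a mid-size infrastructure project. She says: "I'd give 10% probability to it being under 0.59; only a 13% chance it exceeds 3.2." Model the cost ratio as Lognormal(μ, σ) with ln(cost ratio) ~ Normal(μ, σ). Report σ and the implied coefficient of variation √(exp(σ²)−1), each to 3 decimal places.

If T ~ Lognormal(μ,σ) then ln T ~ Normal(μ,σ), so the p-quantile of ln T is μ + z_p·σ.
ln(0.59) = -0.5276 and ln(3.2) = 1.163; z_{0.1} = -1.282, z_{0.87} = 1.126.
σ = (1.163 − -0.5276)/(1.126 − (-1.282)) = 0.702.
μ = -0.5276 − (-1.282)·0.702 = 0.372.
CV = √(exp(σ²)−1) = √(exp(0.4930)−1) = 0.798.

σ ≈ 0.702, CV ≈ 0.798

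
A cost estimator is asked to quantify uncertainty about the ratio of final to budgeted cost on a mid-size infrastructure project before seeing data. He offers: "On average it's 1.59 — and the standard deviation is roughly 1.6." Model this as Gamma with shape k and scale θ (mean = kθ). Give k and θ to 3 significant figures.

For Gamma(k, scale θ): mean = kθ, variance = kθ², so CV = 1/√k.
CV = SD/mean = 1.6/1.59 = 1.006, hence k = 1/CV² = 0.988.
Then θ = mean/k = 1.59/0.988 = 1.61.

k ≈ 0.988, θ ≈ 1.61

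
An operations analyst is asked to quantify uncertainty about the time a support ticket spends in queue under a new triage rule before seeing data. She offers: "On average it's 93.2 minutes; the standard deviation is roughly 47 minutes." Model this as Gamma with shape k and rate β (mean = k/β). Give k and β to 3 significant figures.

For Gamma(k, rate β): mean = k/β, variance = k/β², so CV = 1/√k.
CV = SD/mean = 47/93.2 = 0.5043, hence k = 1/CV² = 3.93.
Then β = k/mean = 3.93/93.2 = 0.0422.

k ≈ 3.93, β ≈ 0.0422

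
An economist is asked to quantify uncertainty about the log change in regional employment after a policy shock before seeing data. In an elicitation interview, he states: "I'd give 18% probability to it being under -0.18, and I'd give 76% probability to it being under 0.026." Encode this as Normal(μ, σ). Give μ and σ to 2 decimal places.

μ = -0.06, σ = 0.13

For Normal(μ,σ), the p-quantile is μ + z_p·σ. Here z_{0.18} = -0.9154, z_{0.76} = 0.7063.
So -0.18 = μ − 0.9154σ and 0.026 = μ + 0.7063σ.
Subtracting: σ = (0.026 − -0.18)/(0.7063 − (-0.9154)) = 0.13.
Then μ = -0.18 − (-0.9154)·0.13 = -0.06.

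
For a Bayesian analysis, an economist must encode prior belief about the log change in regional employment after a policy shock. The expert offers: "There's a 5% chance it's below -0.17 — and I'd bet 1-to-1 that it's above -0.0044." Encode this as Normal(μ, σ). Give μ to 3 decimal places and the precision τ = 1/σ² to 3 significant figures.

μ = -0.004, τ = 98.7

The p-quantile of Normal(μ,σ) is μ + z_p·σ, with z_{0.05} = -1.645 and z_{0.5} = 0.
Eliminate σ: μ = (z₂·x₁ − z₁·x₂)/(z₂ − z₁) = (0·-0.17 − (-1.645)·-0.0044)/1.645 = -0.004.
Then σ = (x₂ − x₁)/(z₂ − z₁) = (-0.0044 − -0.17)/1.645 = 0.101.
Precision τ = 1/σ² = 1/0.1007² = 98.7.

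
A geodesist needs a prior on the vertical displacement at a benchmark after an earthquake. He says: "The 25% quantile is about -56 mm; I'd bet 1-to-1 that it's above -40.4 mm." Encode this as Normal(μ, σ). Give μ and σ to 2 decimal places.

μ = -40.40, σ = 23.13

For Normal(μ,σ), the p-quantile is μ + z_p·σ. Here z_{0.25} = -0.6745, z_{0.5} = 0.
So -56 = μ − 0.6745σ and -40.4 = μ + 0σ.
Subtracting: σ = (-40.4 − -56)/(0 − (-0.6745)) = 23.13.
Then μ = -56 − (-0.6745)·23.13 = -40.40.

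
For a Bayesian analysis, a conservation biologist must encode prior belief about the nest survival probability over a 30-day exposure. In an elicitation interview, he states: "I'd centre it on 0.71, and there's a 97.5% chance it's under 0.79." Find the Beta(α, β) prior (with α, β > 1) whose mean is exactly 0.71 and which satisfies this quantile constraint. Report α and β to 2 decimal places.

α ≈ 79.30, β ≈ 32.39

With mean 0.71 fixed, write α = 0.71s, β = 0.29s where s = α+β.
Need P(θ < 0.79) = 0.975 under Beta(0.71s, 0.29s). Normal approximation: (q−m)/√(m(1−m)/s) ≈ z_{0.975} = 1.96, so s ≈ 0.71·0.29·(1.96)²/(0.79−0.71)² = 123.6.
At s = 123.6: P(θ<0.79) ≈ 0.981. Adjusting to match 0.975 gives s ≈ 111.69.
So α = 0.71·111.69 ≈ 79.30, β = 0.29·111.69 ≈ 32.39.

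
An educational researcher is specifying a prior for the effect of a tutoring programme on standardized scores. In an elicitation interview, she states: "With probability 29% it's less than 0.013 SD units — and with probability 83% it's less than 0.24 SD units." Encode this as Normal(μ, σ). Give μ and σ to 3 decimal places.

μ = 0.096, σ = 0.151

The p-quantile of Normal(μ,σ) is μ + z_p·σ, with z_{0.29} = -0.5534 and z_{0.83} = 0.9542.
Eliminate σ: μ = (z₂·x₁ − z₁·x₂)/(z₂ − z₁) = (0.9542·0.013 − (-0.5534)·0.24)/1.508 = 0.096.
Then σ = (x₂ − x₁)/(z₂ − z₁) = (0.24 − 0.013)/1.508 = 0.151.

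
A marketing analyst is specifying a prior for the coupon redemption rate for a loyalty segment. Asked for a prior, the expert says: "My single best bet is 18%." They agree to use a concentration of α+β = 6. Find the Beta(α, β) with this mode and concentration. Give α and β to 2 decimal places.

α = 1.72, β = 4.28

For α,β > 1 the Beta mode is (α−1)/(α+β−2). With α+β = 6, the mode is (α−1)/4.
Set (α−1)/4 = 0.18 → α = 1 + 0.18·4 = 1.72.
β = 6 − α = 4.28.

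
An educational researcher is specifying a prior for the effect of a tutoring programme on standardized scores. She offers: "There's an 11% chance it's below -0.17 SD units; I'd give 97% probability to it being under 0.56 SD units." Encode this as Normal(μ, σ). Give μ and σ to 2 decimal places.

The p-quantile of Normal(μ,σ) is μ + z_p·σ, with z_{0.11} = -1.227 and z_{0.97} = 1.881.
Eliminate σ: μ = (z₂·x₁ − z₁·x₂)/(z₂ − z₁) = (1.881·-0.17 − (-1.227)·0.56)/3.107 = 0.12.
Then σ = (x₂ − x₁)/(z₂ − z₁) = (0.56 − -0.17)/3.107 = 0.23.

μ = 0.12, σ = 0.23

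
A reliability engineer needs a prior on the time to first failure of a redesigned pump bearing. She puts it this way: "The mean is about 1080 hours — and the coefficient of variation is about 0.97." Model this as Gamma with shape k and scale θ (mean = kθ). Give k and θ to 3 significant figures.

k ≈ 1.06, θ ≈ 1020

For Gamma(k, scale θ): mean = kθ, variance = kθ², so CV = 1/√k.
CV = 0.97, hence k = 1/CV² = 1.06.
Then θ = mean/k = 1080/1.06 = 1020.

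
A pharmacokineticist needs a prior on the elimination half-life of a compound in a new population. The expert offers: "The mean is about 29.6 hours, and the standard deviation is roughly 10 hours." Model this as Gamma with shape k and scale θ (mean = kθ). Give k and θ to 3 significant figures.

For Gamma(k, scale θ): mean = kθ, variance = kθ², so CV = 1/√k.
CV = SD/mean = 10/29.6 = 0.3378, hence k = 1/CV² = 8.76.
Then θ = mean/k = 29.6/8.76 = 3.38.

k ≈ 8.76, θ ≈ 3.38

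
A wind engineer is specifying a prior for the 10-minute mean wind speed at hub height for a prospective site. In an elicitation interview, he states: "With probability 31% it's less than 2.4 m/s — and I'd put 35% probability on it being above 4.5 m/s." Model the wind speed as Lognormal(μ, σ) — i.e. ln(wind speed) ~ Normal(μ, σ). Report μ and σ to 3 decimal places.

If T ~ Lognormal(μ,σ) then ln T ~ Normal(μ,σ), so the p-quantile of ln T is μ + z_p·σ.
ln(2.4) = 0.8755 and ln(4.5) = 1.504; z_{0.31} = -0.4959, z_{0.65} = 0.3853.
σ = (1.504 − 0.8755)/(0.3853 − (-0.4959)) = 0.713.
μ = 0.8755 − (-0.4959)·0.713 = 1.229.

μ ≈ 1.229, σ ≈ 0.713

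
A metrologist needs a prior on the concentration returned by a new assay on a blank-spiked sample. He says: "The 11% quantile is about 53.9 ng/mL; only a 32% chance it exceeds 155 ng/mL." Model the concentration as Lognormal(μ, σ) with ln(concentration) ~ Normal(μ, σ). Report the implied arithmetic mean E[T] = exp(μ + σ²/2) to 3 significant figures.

E[T] ≈ 141 ng/mL

If T ~ Lognormal(μ,σ) then ln T ~ Normal(μ,σ), so the p-quantile of ln T is μ + z_p·σ.
ln(53.9) = 3.987 and ln(155) = 5.043; z_{0.11} = -1.227, z_{0.68} = 0.4677.
σ = (5.043 − 3.987)/(0.4677 − (-1.227)) = 0.623.
μ = 3.987 − (-1.227)·0.623 = 4.752.
E[T] = exp(μ + σ²/2) = exp(4.752 + 0.1944) = 141 ng/mL.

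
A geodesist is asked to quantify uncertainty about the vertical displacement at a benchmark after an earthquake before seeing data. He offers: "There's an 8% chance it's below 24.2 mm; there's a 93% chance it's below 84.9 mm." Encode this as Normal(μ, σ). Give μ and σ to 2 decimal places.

μ = 53.80, σ = 21.07

The p-quantile of Normal(μ,σ) is μ + z_p·σ, with z_{0.08} = -1.405 and z_{0.93} = 1.476.
Eliminate σ: μ = (z₂·x₁ − z₁·x₂)/(z₂ − z₁) = (1.476·24.2 − (-1.405)·84.9)/2.881 = 53.80.
Then σ = (x₂ − x₁)/(z₂ − z₁) = (84.9 − 24.2)/2.881 = 21.07.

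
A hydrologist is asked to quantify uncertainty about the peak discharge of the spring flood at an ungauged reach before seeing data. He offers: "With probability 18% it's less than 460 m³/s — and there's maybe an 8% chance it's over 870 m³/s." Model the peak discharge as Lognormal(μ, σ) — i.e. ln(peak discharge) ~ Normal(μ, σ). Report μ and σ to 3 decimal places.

μ ≈ 6.383, σ ≈ 0.275

If T ~ Lognormal(μ,σ) then ln T ~ Normal(μ,σ), so the p-quantile of ln T is μ + z_p·σ.
ln(460) = 6.131 and ln(870) = 6.768; z_{0.18} = -0.9154, z_{0.92} = 1.405.
σ = (6.768 − 6.131)/(1.405 − (-0.9154)) = 0.275.
μ = 6.131 − (-0.9154)·0.275 = 6.383.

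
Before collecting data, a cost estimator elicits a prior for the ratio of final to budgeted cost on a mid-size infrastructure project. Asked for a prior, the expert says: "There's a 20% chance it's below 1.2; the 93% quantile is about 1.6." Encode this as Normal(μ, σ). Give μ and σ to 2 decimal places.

μ = 1.35, σ = 0.17

For Normal(μ,σ), the p-quantile is μ + z_p·σ. Here z_{0.2} = -0.8416, z_{0.93} = 1.476.
So 1.2 = μ − 0.8416σ and 1.6 = μ + 1.476σ.
Subtracting: σ = (1.6 − 1.2)/(1.476 − (-0.8416)) = 0.17.
Then μ = 1.2 − (-0.8416)·0.17 = 1.35.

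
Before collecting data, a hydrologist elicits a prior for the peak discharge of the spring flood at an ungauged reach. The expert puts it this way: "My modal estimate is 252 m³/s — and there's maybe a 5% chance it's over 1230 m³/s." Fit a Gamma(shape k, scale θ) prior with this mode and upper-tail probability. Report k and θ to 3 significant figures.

Gamma(k,θ) with k>1 has mode (k−1)θ, so θ = 252/(k−1).
Need P(X < 1230) = 0.95 with θ tied to k this way. Start at k = 2, θ = 252: P(X<1230) ≈ 0.955.
Too high — lower k to spread out. Iterating converges to k ≈ 1.96.
Then θ = 252/(1.96−1) ≈ 263.

k ≈ 1.96, θ ≈ 263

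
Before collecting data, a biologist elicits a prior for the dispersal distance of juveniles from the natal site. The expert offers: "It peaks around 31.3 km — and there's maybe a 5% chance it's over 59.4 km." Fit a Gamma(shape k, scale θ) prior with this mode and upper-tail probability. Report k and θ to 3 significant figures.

k ≈ 7.77, θ ≈ 4.62

Gamma(k,θ) with k>1 has mode (k−1)θ, so θ = 31.3/(k−1).
Need P(X < 59.4) = 0.95 with θ tied to k this way. Start at k = 2, θ = 31.3: P(X<59.4) ≈ 0.566.
Too low — raise k to concentrate. Iterating converges to k ≈ 7.77.
Then θ = 31.3/(7.77−1) ≈ 4.62.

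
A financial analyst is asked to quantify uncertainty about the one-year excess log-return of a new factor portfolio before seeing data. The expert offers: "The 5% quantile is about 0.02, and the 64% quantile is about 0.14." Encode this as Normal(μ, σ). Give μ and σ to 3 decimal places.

μ = 0.119, σ = 0.060

The p-quantile of Normal(μ,σ) is μ + z_p·σ, with z_{0.05} = -1.645 and z_{0.64} = 0.3585.
Eliminate σ: μ = (z₂·x₁ − z₁·x₂)/(z₂ − z₁) = (0.3585·0.02 − (-1.645)·0.14)/2.003 = 0.119.
Then σ = (x₂ − x₁)/(z₂ − z₁) = (0.14 − 0.02)/2.003 = 0.060.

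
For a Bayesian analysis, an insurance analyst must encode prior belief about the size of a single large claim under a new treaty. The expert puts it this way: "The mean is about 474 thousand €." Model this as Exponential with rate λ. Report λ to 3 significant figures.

Exponential mean = 1/λ, so λ = 1/474.0 = 0.00211.

λ ≈ 0.00211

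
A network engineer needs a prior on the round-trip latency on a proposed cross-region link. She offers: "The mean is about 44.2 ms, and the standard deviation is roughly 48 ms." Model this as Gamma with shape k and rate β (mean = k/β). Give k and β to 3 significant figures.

k ≈ 0.848, β ≈ 0.0192

For Gamma(k, rate β): mean = k/β, variance = k/β², so CV = 1/√k.
CV = SD/mean = 48/44.2 = 1.086, hence k = 1/CV² = 0.848.
Then β = k/mean = 0.848/44.2 = 0.0192.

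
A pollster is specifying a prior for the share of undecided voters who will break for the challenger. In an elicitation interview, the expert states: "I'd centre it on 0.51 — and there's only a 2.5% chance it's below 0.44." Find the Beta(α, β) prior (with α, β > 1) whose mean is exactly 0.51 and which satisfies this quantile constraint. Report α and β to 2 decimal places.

α ≈ 99.47, β ≈ 95.56

With mean 0.51 fixed, write α = 0.51s, β = 0.49s where s = α+β.
Need P(θ < 0.44) = 0.025 under Beta(0.51s, 0.49s). Normal approximation: (q−m)/√(m(1−m)/s) ≈ z_{0.025} = -1.96, so s ≈ 0.51·0.49·(-1.96)²/(0.44−0.51)² = 195.9.
At s = 195.9: P(θ<0.44) ≈ 0.025. Adjusting to match 0.025 gives s ≈ 195.03.
So α = 0.51·195.03 ≈ 99.47, β = 0.49·195.03 ≈ 95.56.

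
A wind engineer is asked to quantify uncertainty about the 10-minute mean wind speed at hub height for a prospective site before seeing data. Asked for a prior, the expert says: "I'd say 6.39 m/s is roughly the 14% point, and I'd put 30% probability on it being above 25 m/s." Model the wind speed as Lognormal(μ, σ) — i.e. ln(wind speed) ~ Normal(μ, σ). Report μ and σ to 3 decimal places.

μ ≈ 2.773, σ ≈ 0.850

If T ~ Lognormal(μ,σ) then ln T ~ Normal(μ,σ), so the p-quantile of ln T is μ + z_p·σ.
ln(6.39) = 1.855 and ln(25) = 3.219; z_{0.14} = -1.08, z_{0.7} = 0.5244.
σ = (3.219 − 1.855)/(0.5244 − (-1.08)) = 0.850.
μ = 1.855 − (-1.08)·0.850 = 2.773.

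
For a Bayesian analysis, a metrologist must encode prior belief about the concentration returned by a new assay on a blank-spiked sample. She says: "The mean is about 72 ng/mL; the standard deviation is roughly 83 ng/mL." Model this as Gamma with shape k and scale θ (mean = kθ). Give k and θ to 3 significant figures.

For Gamma(k, scale θ): mean = kθ, variance = kθ², so CV = 1/√k.
CV = SD/mean = 83/72 = 1.153, hence k = 1/CV² = 0.753.
Then θ = mean/k = 72/0.753 = 95.7.

k ≈ 0.753, θ ≈ 95.7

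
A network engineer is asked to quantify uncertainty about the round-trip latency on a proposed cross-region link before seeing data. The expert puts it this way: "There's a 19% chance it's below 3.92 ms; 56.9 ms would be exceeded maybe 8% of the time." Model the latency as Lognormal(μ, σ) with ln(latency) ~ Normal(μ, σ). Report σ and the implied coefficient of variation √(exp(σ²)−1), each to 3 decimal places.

If T ~ Lognormal(μ,σ) then ln T ~ Normal(μ,σ), so the p-quantile of ln T is μ + z_p·σ.
ln(3.92) = 1.366 and ln(56.9) = 4.041; z_{0.19} = -0.8779, z_{0.92} = 1.405.
σ = (4.041 − 1.366)/(1.405 − (-0.8779)) = 1.172.
μ = 1.366 − (-0.8779)·1.172 = 2.395.
CV = √(exp(σ²)−1) = √(exp(1.3731)−1) = 1.717.

σ ≈ 1.172, CV ≈ 1.717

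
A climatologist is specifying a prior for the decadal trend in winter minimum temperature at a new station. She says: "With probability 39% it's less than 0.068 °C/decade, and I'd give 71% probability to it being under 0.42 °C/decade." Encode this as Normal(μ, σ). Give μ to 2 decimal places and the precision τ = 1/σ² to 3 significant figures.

The p-quantile of Normal(μ,σ) is μ + z_p·σ, with z_{0.39} = -0.2793 and z_{0.71} = 0.5534.
Eliminate σ: μ = (z₂·x₁ − z₁·x₂)/(z₂ − z₁) = (0.5534·0.068 − (-0.2793)·0.42)/0.8327 = 0.19.
Then σ = (x₂ − x₁)/(z₂ − z₁) = (0.42 − 0.068)/0.8327 = 0.42.
Precision τ = 1/σ² = 1/0.4227² = 5.6.

μ = 0.19, τ = 5.6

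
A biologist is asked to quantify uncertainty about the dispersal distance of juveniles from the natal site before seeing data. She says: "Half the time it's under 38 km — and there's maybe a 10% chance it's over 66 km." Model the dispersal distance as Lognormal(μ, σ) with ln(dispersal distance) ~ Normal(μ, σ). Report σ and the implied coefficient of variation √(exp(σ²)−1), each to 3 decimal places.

If T ~ Lognormal(μ,σ) then ln T ~ Normal(μ,σ), so the p-quantile of ln T is μ + z_p·σ.
ln(38) = 3.638 and ln(66) = 4.19; z_{0.5} = 0, z_{0.9} = 1.282.
σ = (4.19 − 3.638)/(1.282 − (0)) = 0.431.
μ = 3.638 − (0)·0.431 = 3.638.
CV = √(exp(σ²)−1) = √(exp(0.1856)−1) = 0.452.

σ ≈ 0.431, CV ≈ 0.452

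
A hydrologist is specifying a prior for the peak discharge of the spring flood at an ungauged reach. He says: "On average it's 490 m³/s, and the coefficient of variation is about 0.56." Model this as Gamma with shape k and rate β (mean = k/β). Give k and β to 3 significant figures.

For Gamma(k, rate β): mean = k/β, variance = k/β², so CV = 1/√k.
CV = 0.56, hence k = 1/CV² = 3.19.
Then β = k/mean = 3.19/490 = 0.00651.

k ≈ 3.19, β ≈ 0.00651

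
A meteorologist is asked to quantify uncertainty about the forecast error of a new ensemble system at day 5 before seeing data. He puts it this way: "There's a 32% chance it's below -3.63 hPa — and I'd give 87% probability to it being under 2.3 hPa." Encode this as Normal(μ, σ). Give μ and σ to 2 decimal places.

The p-quantile of Normal(μ,σ) is μ + z_p·σ, with z_{0.32} = -0.4677 and z_{0.87} = 1.126.
Eliminate σ: μ = (z₂·x₁ − z₁·x₂)/(z₂ − z₁) = (1.126·-3.63 − (-0.4677)·2.3)/1.594 = -1.89.
Then σ = (x₂ − x₁)/(z₂ − z₁) = (2.3 − -3.63)/1.594 = 3.72.

μ = -1.89, σ = 3.72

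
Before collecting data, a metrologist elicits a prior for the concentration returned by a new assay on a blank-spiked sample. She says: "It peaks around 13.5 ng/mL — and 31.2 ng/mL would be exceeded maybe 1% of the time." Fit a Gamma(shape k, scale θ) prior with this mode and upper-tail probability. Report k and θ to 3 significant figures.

k ≈ 7.8, θ ≈ 1.99

Gamma(k,θ) with k>1 has mode (k−1)θ, so θ = 13.5/(k−1).
Need P(X < 31.2) = 0.99 with θ tied to k this way. Start at k = 2, θ = 13.5: P(X<31.2) ≈ 0.672.
Too low — raise k to concentrate. Iterating converges to k ≈ 7.8.
Then θ = 13.5/(7.8−1) ≈ 1.99.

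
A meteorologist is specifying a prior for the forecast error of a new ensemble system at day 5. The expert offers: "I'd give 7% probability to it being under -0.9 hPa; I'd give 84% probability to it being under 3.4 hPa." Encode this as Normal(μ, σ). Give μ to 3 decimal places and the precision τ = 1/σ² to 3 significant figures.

For Normal(μ,σ), the p-quantile is μ + z_p·σ. Here z_{0.07} = -1.476, z_{0.84} = 0.9945.
So -0.9 = μ − 1.476σ and 3.4 = μ + 0.9945σ.
Subtracting: σ = (3.4 − -0.9)/(0.9945 − (-1.476)) = 1.741.
Then μ = -0.9 − (-1.476)·1.741 = 1.669.
Precision τ = 1/σ² = 1/1.741² = 0.33.

μ = 1.669, τ = 0.33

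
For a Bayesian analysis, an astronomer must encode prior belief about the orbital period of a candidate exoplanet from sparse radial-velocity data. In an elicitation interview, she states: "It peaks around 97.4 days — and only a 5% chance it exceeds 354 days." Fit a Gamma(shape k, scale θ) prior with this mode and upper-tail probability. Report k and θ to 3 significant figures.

Gamma(k,θ) with k>1 has mode (k−1)θ, so θ = 97.4/(k−1).
Need P(X < 354) = 0.95 with θ tied to k this way. Start at k = 2, θ = 97.4: P(X<354) ≈ 0.878.
Too low — raise k to concentrate. Iterating converges to k ≈ 2.54.
Then θ = 97.4/(2.54−1) ≈ 63.2.

k ≈ 2.54, θ ≈ 63.2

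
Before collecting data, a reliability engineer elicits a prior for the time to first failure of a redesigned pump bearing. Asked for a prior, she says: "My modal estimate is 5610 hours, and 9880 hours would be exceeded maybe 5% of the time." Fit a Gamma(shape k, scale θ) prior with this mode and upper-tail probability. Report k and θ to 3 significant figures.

k ≈ 9.71, θ ≈ 644

Gamma(k,θ) with k>1 has mode (k−1)θ, so θ = 5610/(k−1).
Need P(X < 9880) = 0.95 with θ tied to k this way. Start at k = 2, θ = 5610: P(X<9880) ≈ 0.526.
Too low — raise k to concentrate. Iterating converges to k ≈ 9.71.
Then θ = 5610/(9.71−1) ≈ 644.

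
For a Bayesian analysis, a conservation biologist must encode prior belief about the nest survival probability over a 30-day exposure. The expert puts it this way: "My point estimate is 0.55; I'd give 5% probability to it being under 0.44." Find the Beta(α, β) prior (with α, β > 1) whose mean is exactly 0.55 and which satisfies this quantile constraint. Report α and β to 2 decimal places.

α ≈ 30.53, β ≈ 24.98

With mean 0.55 fixed, write α = 0.55s, β = 0.45s where s = α+β.
Need P(θ < 0.44) = 0.05 under Beta(0.55s, 0.45s). Normal approximation: (q−m)/√(m(1−m)/s) ≈ z_{0.05} = -1.64, so s ≈ 0.55·0.45·(-1.64)²/(0.44−0.55)² = 55.3.
At s = 55.3: P(θ<0.44) ≈ 0.050. Adjusting to match 0.05 gives s ≈ 55.52.
So α = 0.55·55.52 ≈ 30.53, β = 0.45·55.52 ≈ 24.98.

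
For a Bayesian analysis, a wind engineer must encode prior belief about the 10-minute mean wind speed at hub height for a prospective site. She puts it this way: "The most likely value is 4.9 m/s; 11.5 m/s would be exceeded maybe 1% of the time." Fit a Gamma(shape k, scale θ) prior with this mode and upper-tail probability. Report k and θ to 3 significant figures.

Gamma(k,θ) with k>1 has mode (k−1)θ, so θ = 4.9/(k−1).
Need P(X < 11.5) = 0.99 with θ tied to k this way. Start at k = 2, θ = 4.9: P(X<11.5) ≈ 0.680.
Too low — raise k to concentrate. Iterating converges to k ≈ 7.54.
Then θ = 4.9/(7.54−1) ≈ 0.75.

k ≈ 7.54, θ ≈ 0.75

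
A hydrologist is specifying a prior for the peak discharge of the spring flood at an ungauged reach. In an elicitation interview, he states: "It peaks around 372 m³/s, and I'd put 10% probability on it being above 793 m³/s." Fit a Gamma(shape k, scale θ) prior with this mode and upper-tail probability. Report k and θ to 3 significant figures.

Gamma(k,θ) with k>1 has mode (k−1)θ, so θ = 372/(k−1).
Need P(X < 793) = 0.9 with θ tied to k this way. Start at k = 2, θ = 372: P(X<793) ≈ 0.628.
Too low — raise k to concentrate. Iterating converges to k ≈ 4.35.
Then θ = 372/(4.35−1) ≈ 111.

k ≈ 4.35, θ ≈ 111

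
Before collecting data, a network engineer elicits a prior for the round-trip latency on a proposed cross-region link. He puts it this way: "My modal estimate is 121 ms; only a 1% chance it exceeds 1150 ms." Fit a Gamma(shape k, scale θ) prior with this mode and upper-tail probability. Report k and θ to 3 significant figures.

k ≈ 1.62, θ ≈ 194

Gamma(k,θ) with k>1 has mode (k−1)θ, so θ = 121/(k−1).
Need P(X < 1150) = 0.99 with θ tied to k this way. Start at k = 2, θ = 121: P(X<1150) ≈ 0.999.
Too high — lower k to spread out. Iterating converges to k ≈ 1.62.
Then θ = 121/(1.62−1) ≈ 194.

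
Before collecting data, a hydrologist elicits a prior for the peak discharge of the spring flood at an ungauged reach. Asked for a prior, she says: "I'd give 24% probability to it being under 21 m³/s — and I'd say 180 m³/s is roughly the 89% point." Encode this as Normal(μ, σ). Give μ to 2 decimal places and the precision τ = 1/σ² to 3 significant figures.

μ = 79.10, τ = 0.000148

For Normal(μ,σ), the p-quantile is μ + z_p·σ. Here z_{0.24} = -0.7063, z_{0.89} = 1.227.
So 21 = μ − 0.7063σ and 180 = μ + 1.227σ.
Subtracting: σ = (180 − 21)/(1.227 − (-0.7063)) = 82.26.
Then μ = 21 − (-0.7063)·82.26 = 79.10.
Precision τ = 1/σ² = 1/82.26² = 0.000148.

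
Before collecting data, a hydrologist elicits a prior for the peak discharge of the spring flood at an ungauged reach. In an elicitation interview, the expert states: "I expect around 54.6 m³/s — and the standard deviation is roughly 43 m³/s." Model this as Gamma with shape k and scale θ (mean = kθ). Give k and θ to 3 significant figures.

For Gamma(k, scale θ): mean = kθ, variance = kθ², so CV = 1/√k.
CV = SD/mean = 43/54.6 = 0.7875, hence k = 1/CV² = 1.61.
Then θ = mean/k = 54.6/1.61 = 33.9.

k ≈ 1.61, θ ≈ 33.9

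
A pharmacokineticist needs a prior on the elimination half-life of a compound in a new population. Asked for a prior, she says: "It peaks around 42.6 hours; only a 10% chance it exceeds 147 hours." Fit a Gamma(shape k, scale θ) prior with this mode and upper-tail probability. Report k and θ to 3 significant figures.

k ≈ 2.22, θ ≈ 34.9

Gamma(k,θ) with k>1 has mode (k−1)θ, so θ = 42.6/(k−1).
Need P(X < 147) = 0.9 with θ tied to k this way. Start at k = 2, θ = 42.6: P(X<147) ≈ 0.859.
Too low — raise k to concentrate. Iterating converges to k ≈ 2.22.
Then θ = 42.6/(2.22−1) ≈ 34.9.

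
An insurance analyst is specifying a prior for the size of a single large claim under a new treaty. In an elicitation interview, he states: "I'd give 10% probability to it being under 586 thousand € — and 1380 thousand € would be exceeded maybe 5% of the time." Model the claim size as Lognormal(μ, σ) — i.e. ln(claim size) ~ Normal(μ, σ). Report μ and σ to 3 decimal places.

μ ≈ 6.748, σ ≈ 0.293

If T ~ Lognormal(μ,σ) then ln T ~ Normal(μ,σ), so the p-quantile of ln T is μ + z_p·σ.
ln(586) = 6.373 and ln(1380) = 7.23; z_{0.1} = -1.282, z_{0.95} = 1.645.
σ = (7.23 − 6.373)/(1.645 − (-1.282)) = 0.293.
μ = 6.373 − (-1.282)·0.293 = 6.748.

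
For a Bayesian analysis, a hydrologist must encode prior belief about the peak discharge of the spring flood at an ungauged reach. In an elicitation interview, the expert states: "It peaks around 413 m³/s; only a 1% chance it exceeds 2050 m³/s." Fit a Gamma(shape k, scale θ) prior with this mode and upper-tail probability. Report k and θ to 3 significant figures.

k ≈ 2.53, θ ≈ 270

Gamma(k,θ) with k>1 has mode (k−1)θ, so θ = 413/(k−1).
Need P(X < 2050) = 0.99 with θ tied to k this way. Start at k = 2, θ = 413: P(X<2050) ≈ 0.958.
Too low — raise k to concentrate. Iterating converges to k ≈ 2.53.
Then θ = 413/(2.53−1) ≈ 270.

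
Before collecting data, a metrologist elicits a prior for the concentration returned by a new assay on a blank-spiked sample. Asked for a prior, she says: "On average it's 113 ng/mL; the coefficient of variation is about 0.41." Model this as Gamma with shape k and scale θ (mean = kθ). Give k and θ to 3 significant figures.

k ≈ 5.95, θ ≈ 19

For Gamma(k, scale θ): mean = kθ, variance = kθ², so CV = 1/√k.
CV = 0.41, hence k = 1/CV² = 5.95.
Then θ = mean/k = 113/5.95 = 19.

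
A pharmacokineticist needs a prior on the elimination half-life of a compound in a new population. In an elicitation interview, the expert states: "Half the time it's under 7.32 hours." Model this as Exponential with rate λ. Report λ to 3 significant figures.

λ ≈ 0.0947

Exponential median = ln 2 / λ, so λ = ln 2 / 7.32 = 0.0947.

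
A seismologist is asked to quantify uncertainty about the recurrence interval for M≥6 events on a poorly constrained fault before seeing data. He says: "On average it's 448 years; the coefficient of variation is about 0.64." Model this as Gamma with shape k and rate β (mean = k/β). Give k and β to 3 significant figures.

For Gamma(k, rate β): mean = k/β, variance = k/β², so CV = 1/√k.
CV = 0.64, hence k = 1/CV² = 2.44.
Then β = k/mean = 2.44/448 = 0.00545.

k ≈ 2.44, β ≈ 0.00545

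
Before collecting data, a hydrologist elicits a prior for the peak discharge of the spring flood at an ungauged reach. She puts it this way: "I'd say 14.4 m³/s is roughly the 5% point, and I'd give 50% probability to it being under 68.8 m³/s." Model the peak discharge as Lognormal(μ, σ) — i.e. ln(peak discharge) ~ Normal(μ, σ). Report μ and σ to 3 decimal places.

If T ~ Lognormal(μ,σ) then ln T ~ Normal(μ,σ), so the p-quantile of ln T is μ + z_p·σ.
ln(14.4) = 2.667 and ln(68.8) = 4.231; z_{0.05} = -1.645, z_{0.5} = 0.
σ = (4.231 − 2.667)/(0 − (-1.645)) = 0.951.
μ = 2.667 − (-1.645)·0.951 = 4.231.

μ ≈ 4.231, σ ≈ 0.951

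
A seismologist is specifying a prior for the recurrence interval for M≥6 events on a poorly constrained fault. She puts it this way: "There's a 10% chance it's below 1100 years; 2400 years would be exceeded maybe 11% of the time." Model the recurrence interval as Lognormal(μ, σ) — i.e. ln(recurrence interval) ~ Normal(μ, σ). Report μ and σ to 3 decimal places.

μ ≈ 7.402, σ ≈ 0.311

If T ~ Lognormal(μ,σ) then ln T ~ Normal(μ,σ), so the p-quantile of ln T is μ + z_p·σ.
ln(1100) = 7.003 and ln(2400) = 7.783; z_{0.1} = -1.282, z_{0.89} = 1.227.
σ = (7.783 − 7.003)/(1.227 − (-1.282)) = 0.311.
μ = 7.003 − (-1.282)·0.311 = 7.402.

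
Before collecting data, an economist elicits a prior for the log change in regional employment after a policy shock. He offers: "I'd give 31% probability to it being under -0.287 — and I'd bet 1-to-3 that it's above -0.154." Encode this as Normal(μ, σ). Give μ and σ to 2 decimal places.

μ = -0.23, σ = 0.11

For Normal(μ,σ), the p-quantile is μ + z_p·σ. Here z_{0.31} = -0.4959, z_{0.75} = 0.6745.
So -0.287 = μ − 0.4959σ and -0.154 = μ + 0.6745σ.
Subtracting: σ = (-0.154 − -0.287)/(0.6745 − (-0.4959)) = 0.11.
Then μ = -0.287 − (-0.4959)·0.11 = -0.23.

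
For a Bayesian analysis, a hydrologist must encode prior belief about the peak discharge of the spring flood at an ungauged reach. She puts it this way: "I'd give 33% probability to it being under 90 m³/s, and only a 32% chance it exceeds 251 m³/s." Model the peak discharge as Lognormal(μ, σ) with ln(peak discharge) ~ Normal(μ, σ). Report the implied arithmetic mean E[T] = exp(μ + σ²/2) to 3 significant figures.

If T ~ Lognormal(μ,σ) then ln T ~ Normal(μ,σ), so the p-quantile of ln T is μ + z_p·σ.
ln(90) = 4.5 and ln(251) = 5.525; z_{0.33} = -0.4399, z_{0.68} = 0.4677.
σ = (5.525 − 4.5)/(0.4677 − (-0.4399)) = 1.130.
μ = 4.5 − (-0.4399)·1.130 = 4.997.
E[T] = exp(μ + σ²/2) = exp(4.997 + 0.6385) = 280 m³/s.

E[T] ≈ 280 m³/s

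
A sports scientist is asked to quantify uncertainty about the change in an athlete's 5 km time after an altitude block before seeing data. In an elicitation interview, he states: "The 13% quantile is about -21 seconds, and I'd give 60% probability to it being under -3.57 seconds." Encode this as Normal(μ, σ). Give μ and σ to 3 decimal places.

For Normal(μ,σ), the p-quantile is μ + z_p·σ. Here z_{0.13} = -1.126, z_{0.6} = 0.2533.
So -21 = μ − 1.126σ and -3.57 = μ + 0.2533σ.
Subtracting: σ = (-3.57 − -21)/(0.2533 − (-1.126)) = 12.633.
Then μ = -21 − (-1.126)·12.633 = -6.770.

μ = -6.770, σ = 12.633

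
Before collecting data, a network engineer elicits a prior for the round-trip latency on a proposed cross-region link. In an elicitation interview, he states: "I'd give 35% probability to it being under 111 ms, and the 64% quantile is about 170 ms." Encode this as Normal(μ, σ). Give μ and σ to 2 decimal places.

μ = 141.57, σ = 79.32

For Normal(μ,σ), the p-quantile is μ + z_p·σ. Here z_{0.35} = -0.3853, z_{0.64} = 0.3585.
So 111 = μ − 0.3853σ and 170 = μ + 0.3585σ.
Subtracting: σ = (170 − 111)/(0.3585 − (-0.3853)) = 79.32.
Then μ = 111 − (-0.3853)·79.32 = 141.57.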